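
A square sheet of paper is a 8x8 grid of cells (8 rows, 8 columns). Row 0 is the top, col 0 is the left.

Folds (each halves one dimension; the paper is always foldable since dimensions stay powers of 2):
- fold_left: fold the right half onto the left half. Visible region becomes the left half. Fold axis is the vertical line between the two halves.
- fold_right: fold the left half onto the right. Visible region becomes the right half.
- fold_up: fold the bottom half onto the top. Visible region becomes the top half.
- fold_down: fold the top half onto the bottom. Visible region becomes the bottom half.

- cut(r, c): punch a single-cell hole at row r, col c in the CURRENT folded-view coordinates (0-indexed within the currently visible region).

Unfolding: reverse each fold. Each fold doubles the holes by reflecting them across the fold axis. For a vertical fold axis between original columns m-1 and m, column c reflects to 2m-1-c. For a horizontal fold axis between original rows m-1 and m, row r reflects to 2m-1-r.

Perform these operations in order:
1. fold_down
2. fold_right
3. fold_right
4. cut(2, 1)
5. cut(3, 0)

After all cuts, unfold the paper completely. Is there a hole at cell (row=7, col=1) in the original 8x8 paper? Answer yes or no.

Op 1 fold_down: fold axis h@4; visible region now rows[4,8) x cols[0,8) = 4x8
Op 2 fold_right: fold axis v@4; visible region now rows[4,8) x cols[4,8) = 4x4
Op 3 fold_right: fold axis v@6; visible region now rows[4,8) x cols[6,8) = 4x2
Op 4 cut(2, 1): punch at orig (6,7); cuts so far [(6, 7)]; region rows[4,8) x cols[6,8) = 4x2
Op 5 cut(3, 0): punch at orig (7,6); cuts so far [(6, 7), (7, 6)]; region rows[4,8) x cols[6,8) = 4x2
Unfold 1 (reflect across v@6): 4 holes -> [(6, 4), (6, 7), (7, 5), (7, 6)]
Unfold 2 (reflect across v@4): 8 holes -> [(6, 0), (6, 3), (6, 4), (6, 7), (7, 1), (7, 2), (7, 5), (7, 6)]
Unfold 3 (reflect across h@4): 16 holes -> [(0, 1), (0, 2), (0, 5), (0, 6), (1, 0), (1, 3), (1, 4), (1, 7), (6, 0), (6, 3), (6, 4), (6, 7), (7, 1), (7, 2), (7, 5), (7, 6)]
Holes: [(0, 1), (0, 2), (0, 5), (0, 6), (1, 0), (1, 3), (1, 4), (1, 7), (6, 0), (6, 3), (6, 4), (6, 7), (7, 1), (7, 2), (7, 5), (7, 6)]

Answer: yes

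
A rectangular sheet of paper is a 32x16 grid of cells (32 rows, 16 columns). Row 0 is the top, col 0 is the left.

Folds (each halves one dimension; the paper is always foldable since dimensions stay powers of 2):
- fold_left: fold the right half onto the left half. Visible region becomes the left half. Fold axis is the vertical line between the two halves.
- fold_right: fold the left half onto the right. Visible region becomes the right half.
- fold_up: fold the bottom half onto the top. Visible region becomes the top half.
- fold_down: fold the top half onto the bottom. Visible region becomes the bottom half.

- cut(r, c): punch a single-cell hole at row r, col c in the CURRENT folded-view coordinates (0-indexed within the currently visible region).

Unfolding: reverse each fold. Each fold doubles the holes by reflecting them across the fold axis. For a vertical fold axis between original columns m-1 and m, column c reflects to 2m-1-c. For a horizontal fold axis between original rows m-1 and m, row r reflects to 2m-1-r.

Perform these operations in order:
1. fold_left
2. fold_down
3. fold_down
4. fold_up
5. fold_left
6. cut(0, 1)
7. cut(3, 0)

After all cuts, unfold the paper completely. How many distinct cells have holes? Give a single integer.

Op 1 fold_left: fold axis v@8; visible region now rows[0,32) x cols[0,8) = 32x8
Op 2 fold_down: fold axis h@16; visible region now rows[16,32) x cols[0,8) = 16x8
Op 3 fold_down: fold axis h@24; visible region now rows[24,32) x cols[0,8) = 8x8
Op 4 fold_up: fold axis h@28; visible region now rows[24,28) x cols[0,8) = 4x8
Op 5 fold_left: fold axis v@4; visible region now rows[24,28) x cols[0,4) = 4x4
Op 6 cut(0, 1): punch at orig (24,1); cuts so far [(24, 1)]; region rows[24,28) x cols[0,4) = 4x4
Op 7 cut(3, 0): punch at orig (27,0); cuts so far [(24, 1), (27, 0)]; region rows[24,28) x cols[0,4) = 4x4
Unfold 1 (reflect across v@4): 4 holes -> [(24, 1), (24, 6), (27, 0), (27, 7)]
Unfold 2 (reflect across h@28): 8 holes -> [(24, 1), (24, 6), (27, 0), (27, 7), (28, 0), (28, 7), (31, 1), (31, 6)]
Unfold 3 (reflect across h@24): 16 holes -> [(16, 1), (16, 6), (19, 0), (19, 7), (20, 0), (20, 7), (23, 1), (23, 6), (24, 1), (24, 6), (27, 0), (27, 7), (28, 0), (28, 7), (31, 1), (31, 6)]
Unfold 4 (reflect across h@16): 32 holes -> [(0, 1), (0, 6), (3, 0), (3, 7), (4, 0), (4, 7), (7, 1), (7, 6), (8, 1), (8, 6), (11, 0), (11, 7), (12, 0), (12, 7), (15, 1), (15, 6), (16, 1), (16, 6), (19, 0), (19, 7), (20, 0), (20, 7), (23, 1), (23, 6), (24, 1), (24, 6), (27, 0), (27, 7), (28, 0), (28, 7), (31, 1), (31, 6)]
Unfold 5 (reflect across v@8): 64 holes -> [(0, 1), (0, 6), (0, 9), (0, 14), (3, 0), (3, 7), (3, 8), (3, 15), (4, 0), (4, 7), (4, 8), (4, 15), (7, 1), (7, 6), (7, 9), (7, 14), (8, 1), (8, 6), (8, 9), (8, 14), (11, 0), (11, 7), (11, 8), (11, 15), (12, 0), (12, 7), (12, 8), (12, 15), (15, 1), (15, 6), (15, 9), (15, 14), (16, 1), (16, 6), (16, 9), (16, 14), (19, 0), (19, 7), (19, 8), (19, 15), (20, 0), (20, 7), (20, 8), (20, 15), (23, 1), (23, 6), (23, 9), (23, 14), (24, 1), (24, 6), (24, 9), (24, 14), (27, 0), (27, 7), (27, 8), (27, 15), (28, 0), (28, 7), (28, 8), (28, 15), (31, 1), (31, 6), (31, 9), (31, 14)]

Answer: 64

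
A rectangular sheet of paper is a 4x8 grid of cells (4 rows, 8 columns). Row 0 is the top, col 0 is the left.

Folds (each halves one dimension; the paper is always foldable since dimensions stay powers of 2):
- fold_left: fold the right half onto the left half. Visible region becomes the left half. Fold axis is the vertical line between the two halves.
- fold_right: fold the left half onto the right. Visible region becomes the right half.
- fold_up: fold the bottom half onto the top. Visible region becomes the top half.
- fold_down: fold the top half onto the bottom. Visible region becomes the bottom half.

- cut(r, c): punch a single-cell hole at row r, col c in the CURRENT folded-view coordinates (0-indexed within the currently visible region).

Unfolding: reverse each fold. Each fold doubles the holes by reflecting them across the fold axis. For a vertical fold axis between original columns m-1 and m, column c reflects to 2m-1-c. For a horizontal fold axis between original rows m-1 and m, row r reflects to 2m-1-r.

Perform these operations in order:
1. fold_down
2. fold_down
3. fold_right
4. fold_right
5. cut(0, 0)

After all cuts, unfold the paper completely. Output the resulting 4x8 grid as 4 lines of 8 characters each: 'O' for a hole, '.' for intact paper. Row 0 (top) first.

Op 1 fold_down: fold axis h@2; visible region now rows[2,4) x cols[0,8) = 2x8
Op 2 fold_down: fold axis h@3; visible region now rows[3,4) x cols[0,8) = 1x8
Op 3 fold_right: fold axis v@4; visible region now rows[3,4) x cols[4,8) = 1x4
Op 4 fold_right: fold axis v@6; visible region now rows[3,4) x cols[6,8) = 1x2
Op 5 cut(0, 0): punch at orig (3,6); cuts so far [(3, 6)]; region rows[3,4) x cols[6,8) = 1x2
Unfold 1 (reflect across v@6): 2 holes -> [(3, 5), (3, 6)]
Unfold 2 (reflect across v@4): 4 holes -> [(3, 1), (3, 2), (3, 5), (3, 6)]
Unfold 3 (reflect across h@3): 8 holes -> [(2, 1), (2, 2), (2, 5), (2, 6), (3, 1), (3, 2), (3, 5), (3, 6)]
Unfold 4 (reflect across h@2): 16 holes -> [(0, 1), (0, 2), (0, 5), (0, 6), (1, 1), (1, 2), (1, 5), (1, 6), (2, 1), (2, 2), (2, 5), (2, 6), (3, 1), (3, 2), (3, 5), (3, 6)]

Answer: .OO..OO.
.OO..OO.
.OO..OO.
.OO..OO.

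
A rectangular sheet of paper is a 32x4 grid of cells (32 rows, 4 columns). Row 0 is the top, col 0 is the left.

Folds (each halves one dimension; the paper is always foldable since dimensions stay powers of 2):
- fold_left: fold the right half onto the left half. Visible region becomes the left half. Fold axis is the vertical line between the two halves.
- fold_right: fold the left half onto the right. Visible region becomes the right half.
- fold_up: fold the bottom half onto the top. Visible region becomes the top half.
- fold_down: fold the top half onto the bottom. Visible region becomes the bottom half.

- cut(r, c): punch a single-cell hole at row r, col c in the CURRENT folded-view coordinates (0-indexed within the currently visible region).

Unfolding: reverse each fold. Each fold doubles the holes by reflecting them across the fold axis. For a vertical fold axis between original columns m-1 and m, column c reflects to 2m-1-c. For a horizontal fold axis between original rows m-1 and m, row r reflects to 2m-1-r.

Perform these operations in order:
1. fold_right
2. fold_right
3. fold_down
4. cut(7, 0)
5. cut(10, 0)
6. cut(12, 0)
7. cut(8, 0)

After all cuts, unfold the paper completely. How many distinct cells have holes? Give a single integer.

Op 1 fold_right: fold axis v@2; visible region now rows[0,32) x cols[2,4) = 32x2
Op 2 fold_right: fold axis v@3; visible region now rows[0,32) x cols[3,4) = 32x1
Op 3 fold_down: fold axis h@16; visible region now rows[16,32) x cols[3,4) = 16x1
Op 4 cut(7, 0): punch at orig (23,3); cuts so far [(23, 3)]; region rows[16,32) x cols[3,4) = 16x1
Op 5 cut(10, 0): punch at orig (26,3); cuts so far [(23, 3), (26, 3)]; region rows[16,32) x cols[3,4) = 16x1
Op 6 cut(12, 0): punch at orig (28,3); cuts so far [(23, 3), (26, 3), (28, 3)]; region rows[16,32) x cols[3,4) = 16x1
Op 7 cut(8, 0): punch at orig (24,3); cuts so far [(23, 3), (24, 3), (26, 3), (28, 3)]; region rows[16,32) x cols[3,4) = 16x1
Unfold 1 (reflect across h@16): 8 holes -> [(3, 3), (5, 3), (7, 3), (8, 3), (23, 3), (24, 3), (26, 3), (28, 3)]
Unfold 2 (reflect across v@3): 16 holes -> [(3, 2), (3, 3), (5, 2), (5, 3), (7, 2), (7, 3), (8, 2), (8, 3), (23, 2), (23, 3), (24, 2), (24, 3), (26, 2), (26, 3), (28, 2), (28, 3)]
Unfold 3 (reflect across v@2): 32 holes -> [(3, 0), (3, 1), (3, 2), (3, 3), (5, 0), (5, 1), (5, 2), (5, 3), (7, 0), (7, 1), (7, 2), (7, 3), (8, 0), (8, 1), (8, 2), (8, 3), (23, 0), (23, 1), (23, 2), (23, 3), (24, 0), (24, 1), (24, 2), (24, 3), (26, 0), (26, 1), (26, 2), (26, 3), (28, 0), (28, 1), (28, 2), (28, 3)]

Answer: 32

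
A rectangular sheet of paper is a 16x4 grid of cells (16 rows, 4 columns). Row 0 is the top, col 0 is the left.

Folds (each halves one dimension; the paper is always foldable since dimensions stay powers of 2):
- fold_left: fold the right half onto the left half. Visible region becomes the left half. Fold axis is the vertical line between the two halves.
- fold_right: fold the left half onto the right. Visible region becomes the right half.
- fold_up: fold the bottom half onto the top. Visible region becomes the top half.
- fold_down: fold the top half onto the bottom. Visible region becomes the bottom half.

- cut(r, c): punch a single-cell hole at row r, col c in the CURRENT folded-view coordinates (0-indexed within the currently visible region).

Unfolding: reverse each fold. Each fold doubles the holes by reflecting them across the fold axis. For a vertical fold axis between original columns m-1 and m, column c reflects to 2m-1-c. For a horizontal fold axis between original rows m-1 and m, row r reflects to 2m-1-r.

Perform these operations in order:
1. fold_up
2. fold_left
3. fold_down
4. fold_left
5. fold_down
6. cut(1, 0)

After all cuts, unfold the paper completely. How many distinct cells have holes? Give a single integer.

Answer: 32

Derivation:
Op 1 fold_up: fold axis h@8; visible region now rows[0,8) x cols[0,4) = 8x4
Op 2 fold_left: fold axis v@2; visible region now rows[0,8) x cols[0,2) = 8x2
Op 3 fold_down: fold axis h@4; visible region now rows[4,8) x cols[0,2) = 4x2
Op 4 fold_left: fold axis v@1; visible region now rows[4,8) x cols[0,1) = 4x1
Op 5 fold_down: fold axis h@6; visible region now rows[6,8) x cols[0,1) = 2x1
Op 6 cut(1, 0): punch at orig (7,0); cuts so far [(7, 0)]; region rows[6,8) x cols[0,1) = 2x1
Unfold 1 (reflect across h@6): 2 holes -> [(4, 0), (7, 0)]
Unfold 2 (reflect across v@1): 4 holes -> [(4, 0), (4, 1), (7, 0), (7, 1)]
Unfold 3 (reflect across h@4): 8 holes -> [(0, 0), (0, 1), (3, 0), (3, 1), (4, 0), (4, 1), (7, 0), (7, 1)]
Unfold 4 (reflect across v@2): 16 holes -> [(0, 0), (0, 1), (0, 2), (0, 3), (3, 0), (3, 1), (3, 2), (3, 3), (4, 0), (4, 1), (4, 2), (4, 3), (7, 0), (7, 1), (7, 2), (7, 3)]
Unfold 5 (reflect across h@8): 32 holes -> [(0, 0), (0, 1), (0, 2), (0, 3), (3, 0), (3, 1), (3, 2), (3, 3), (4, 0), (4, 1), (4, 2), (4, 3), (7, 0), (7, 1), (7, 2), (7, 3), (8, 0), (8, 1), (8, 2), (8, 3), (11, 0), (11, 1), (11, 2), (11, 3), (12, 0), (12, 1), (12, 2), (12, 3), (15, 0), (15, 1), (15, 2), (15, 3)]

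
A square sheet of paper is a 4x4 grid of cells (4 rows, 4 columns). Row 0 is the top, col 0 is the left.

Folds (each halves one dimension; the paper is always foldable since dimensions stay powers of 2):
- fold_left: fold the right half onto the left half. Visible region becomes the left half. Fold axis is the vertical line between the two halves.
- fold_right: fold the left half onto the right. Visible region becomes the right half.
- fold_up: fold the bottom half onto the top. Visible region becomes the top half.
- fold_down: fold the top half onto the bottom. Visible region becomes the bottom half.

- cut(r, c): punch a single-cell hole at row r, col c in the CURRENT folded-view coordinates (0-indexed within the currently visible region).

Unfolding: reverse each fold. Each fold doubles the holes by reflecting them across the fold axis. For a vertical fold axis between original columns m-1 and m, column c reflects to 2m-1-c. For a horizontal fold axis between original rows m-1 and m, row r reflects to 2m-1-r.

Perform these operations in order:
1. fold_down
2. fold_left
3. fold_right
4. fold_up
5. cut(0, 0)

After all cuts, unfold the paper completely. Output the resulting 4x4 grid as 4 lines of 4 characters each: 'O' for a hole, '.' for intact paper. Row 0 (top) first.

Answer: OOOO
OOOO
OOOO
OOOO

Derivation:
Op 1 fold_down: fold axis h@2; visible region now rows[2,4) x cols[0,4) = 2x4
Op 2 fold_left: fold axis v@2; visible region now rows[2,4) x cols[0,2) = 2x2
Op 3 fold_right: fold axis v@1; visible region now rows[2,4) x cols[1,2) = 2x1
Op 4 fold_up: fold axis h@3; visible region now rows[2,3) x cols[1,2) = 1x1
Op 5 cut(0, 0): punch at orig (2,1); cuts so far [(2, 1)]; region rows[2,3) x cols[1,2) = 1x1
Unfold 1 (reflect across h@3): 2 holes -> [(2, 1), (3, 1)]
Unfold 2 (reflect across v@1): 4 holes -> [(2, 0), (2, 1), (3, 0), (3, 1)]
Unfold 3 (reflect across v@2): 8 holes -> [(2, 0), (2, 1), (2, 2), (2, 3), (3, 0), (3, 1), (3, 2), (3, 3)]
Unfold 4 (reflect across h@2): 16 holes -> [(0, 0), (0, 1), (0, 2), (0, 3), (1, 0), (1, 1), (1, 2), (1, 3), (2, 0), (2, 1), (2, 2), (2, 3), (3, 0), (3, 1), (3, 2), (3, 3)]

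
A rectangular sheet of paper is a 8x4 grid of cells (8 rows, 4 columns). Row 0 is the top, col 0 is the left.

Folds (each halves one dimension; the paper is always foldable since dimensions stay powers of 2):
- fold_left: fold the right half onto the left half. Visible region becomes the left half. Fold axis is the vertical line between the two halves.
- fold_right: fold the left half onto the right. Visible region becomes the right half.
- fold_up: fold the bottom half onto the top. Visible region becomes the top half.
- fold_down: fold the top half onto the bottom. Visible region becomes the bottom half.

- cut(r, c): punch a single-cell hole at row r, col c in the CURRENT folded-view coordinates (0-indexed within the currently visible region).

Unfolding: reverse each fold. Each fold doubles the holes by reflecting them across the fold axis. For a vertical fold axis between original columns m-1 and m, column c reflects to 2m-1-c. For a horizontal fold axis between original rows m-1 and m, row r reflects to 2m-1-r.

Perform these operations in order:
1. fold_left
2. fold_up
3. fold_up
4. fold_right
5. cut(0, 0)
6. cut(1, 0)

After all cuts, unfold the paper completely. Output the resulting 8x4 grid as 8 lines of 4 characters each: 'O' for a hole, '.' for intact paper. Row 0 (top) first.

Answer: OOOO
OOOO
OOOO
OOOO
OOOO
OOOO
OOOO
OOOO

Derivation:
Op 1 fold_left: fold axis v@2; visible region now rows[0,8) x cols[0,2) = 8x2
Op 2 fold_up: fold axis h@4; visible region now rows[0,4) x cols[0,2) = 4x2
Op 3 fold_up: fold axis h@2; visible region now rows[0,2) x cols[0,2) = 2x2
Op 4 fold_right: fold axis v@1; visible region now rows[0,2) x cols[1,2) = 2x1
Op 5 cut(0, 0): punch at orig (0,1); cuts so far [(0, 1)]; region rows[0,2) x cols[1,2) = 2x1
Op 6 cut(1, 0): punch at orig (1,1); cuts so far [(0, 1), (1, 1)]; region rows[0,2) x cols[1,2) = 2x1
Unfold 1 (reflect across v@1): 4 holes -> [(0, 0), (0, 1), (1, 0), (1, 1)]
Unfold 2 (reflect across h@2): 8 holes -> [(0, 0), (0, 1), (1, 0), (1, 1), (2, 0), (2, 1), (3, 0), (3, 1)]
Unfold 3 (reflect across h@4): 16 holes -> [(0, 0), (0, 1), (1, 0), (1, 1), (2, 0), (2, 1), (3, 0), (3, 1), (4, 0), (4, 1), (5, 0), (5, 1), (6, 0), (6, 1), (7, 0), (7, 1)]
Unfold 4 (reflect across v@2): 32 holes -> [(0, 0), (0, 1), (0, 2), (0, 3), (1, 0), (1, 1), (1, 2), (1, 3), (2, 0), (2, 1), (2, 2), (2, 3), (3, 0), (3, 1), (3, 2), (3, 3), (4, 0), (4, 1), (4, 2), (4, 3), (5, 0), (5, 1), (5, 2), (5, 3), (6, 0), (6, 1), (6, 2), (6, 3), (7, 0), (7, 1), (7, 2), (7, 3)]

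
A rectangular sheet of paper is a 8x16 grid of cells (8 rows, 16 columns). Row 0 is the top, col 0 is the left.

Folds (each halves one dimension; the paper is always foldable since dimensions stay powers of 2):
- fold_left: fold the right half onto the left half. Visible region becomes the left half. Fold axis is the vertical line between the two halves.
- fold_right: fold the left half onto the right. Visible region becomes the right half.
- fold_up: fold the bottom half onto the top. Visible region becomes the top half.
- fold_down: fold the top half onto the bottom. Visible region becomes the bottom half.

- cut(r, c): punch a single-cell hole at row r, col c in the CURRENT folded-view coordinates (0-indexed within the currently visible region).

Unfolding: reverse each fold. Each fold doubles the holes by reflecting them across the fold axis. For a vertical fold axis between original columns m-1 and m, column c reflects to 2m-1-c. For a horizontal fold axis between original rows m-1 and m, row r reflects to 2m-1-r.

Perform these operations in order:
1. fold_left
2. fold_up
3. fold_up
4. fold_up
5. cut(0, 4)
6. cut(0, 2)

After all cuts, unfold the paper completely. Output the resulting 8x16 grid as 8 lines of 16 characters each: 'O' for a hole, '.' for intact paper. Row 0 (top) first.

Answer: ..O.O......O.O..
..O.O......O.O..
..O.O......O.O..
..O.O......O.O..
..O.O......O.O..
..O.O......O.O..
..O.O......O.O..
..O.O......O.O..

Derivation:
Op 1 fold_left: fold axis v@8; visible region now rows[0,8) x cols[0,8) = 8x8
Op 2 fold_up: fold axis h@4; visible region now rows[0,4) x cols[0,8) = 4x8
Op 3 fold_up: fold axis h@2; visible region now rows[0,2) x cols[0,8) = 2x8
Op 4 fold_up: fold axis h@1; visible region now rows[0,1) x cols[0,8) = 1x8
Op 5 cut(0, 4): punch at orig (0,4); cuts so far [(0, 4)]; region rows[0,1) x cols[0,8) = 1x8
Op 6 cut(0, 2): punch at orig (0,2); cuts so far [(0, 2), (0, 4)]; region rows[0,1) x cols[0,8) = 1x8
Unfold 1 (reflect across h@1): 4 holes -> [(0, 2), (0, 4), (1, 2), (1, 4)]
Unfold 2 (reflect across h@2): 8 holes -> [(0, 2), (0, 4), (1, 2), (1, 4), (2, 2), (2, 4), (3, 2), (3, 4)]
Unfold 3 (reflect across h@4): 16 holes -> [(0, 2), (0, 4), (1, 2), (1, 4), (2, 2), (2, 4), (3, 2), (3, 4), (4, 2), (4, 4), (5, 2), (5, 4), (6, 2), (6, 4), (7, 2), (7, 4)]
Unfold 4 (reflect across v@8): 32 holes -> [(0, 2), (0, 4), (0, 11), (0, 13), (1, 2), (1, 4), (1, 11), (1, 13), (2, 2), (2, 4), (2, 11), (2, 13), (3, 2), (3, 4), (3, 11), (3, 13), (4, 2), (4, 4), (4, 11), (4, 13), (5, 2), (5, 4), (5, 11), (5, 13), (6, 2), (6, 4), (6, 11), (6, 13), (7, 2), (7, 4), (7, 11), (7, 13)]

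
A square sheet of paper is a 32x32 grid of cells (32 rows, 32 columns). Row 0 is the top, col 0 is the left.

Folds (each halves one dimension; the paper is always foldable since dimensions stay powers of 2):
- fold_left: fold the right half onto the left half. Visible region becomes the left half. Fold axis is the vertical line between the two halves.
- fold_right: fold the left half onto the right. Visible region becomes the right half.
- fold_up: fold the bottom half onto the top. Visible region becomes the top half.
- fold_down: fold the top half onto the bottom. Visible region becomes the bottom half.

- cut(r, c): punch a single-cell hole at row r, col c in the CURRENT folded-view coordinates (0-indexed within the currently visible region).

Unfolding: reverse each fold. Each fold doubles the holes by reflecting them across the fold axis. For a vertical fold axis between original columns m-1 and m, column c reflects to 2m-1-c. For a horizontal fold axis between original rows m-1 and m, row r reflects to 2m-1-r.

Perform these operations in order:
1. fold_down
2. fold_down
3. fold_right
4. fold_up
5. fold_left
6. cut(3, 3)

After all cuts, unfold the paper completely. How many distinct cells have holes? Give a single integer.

Op 1 fold_down: fold axis h@16; visible region now rows[16,32) x cols[0,32) = 16x32
Op 2 fold_down: fold axis h@24; visible region now rows[24,32) x cols[0,32) = 8x32
Op 3 fold_right: fold axis v@16; visible region now rows[24,32) x cols[16,32) = 8x16
Op 4 fold_up: fold axis h@28; visible region now rows[24,28) x cols[16,32) = 4x16
Op 5 fold_left: fold axis v@24; visible region now rows[24,28) x cols[16,24) = 4x8
Op 6 cut(3, 3): punch at orig (27,19); cuts so far [(27, 19)]; region rows[24,28) x cols[16,24) = 4x8
Unfold 1 (reflect across v@24): 2 holes -> [(27, 19), (27, 28)]
Unfold 2 (reflect across h@28): 4 holes -> [(27, 19), (27, 28), (28, 19), (28, 28)]
Unfold 3 (reflect across v@16): 8 holes -> [(27, 3), (27, 12), (27, 19), (27, 28), (28, 3), (28, 12), (28, 19), (28, 28)]
Unfold 4 (reflect across h@24): 16 holes -> [(19, 3), (19, 12), (19, 19), (19, 28), (20, 3), (20, 12), (20, 19), (20, 28), (27, 3), (27, 12), (27, 19), (27, 28), (28, 3), (28, 12), (28, 19), (28, 28)]
Unfold 5 (reflect across h@16): 32 holes -> [(3, 3), (3, 12), (3, 19), (3, 28), (4, 3), (4, 12), (4, 19), (4, 28), (11, 3), (11, 12), (11, 19), (11, 28), (12, 3), (12, 12), (12, 19), (12, 28), (19, 3), (19, 12), (19, 19), (19, 28), (20, 3), (20, 12), (20, 19), (20, 28), (27, 3), (27, 12), (27, 19), (27, 28), (28, 3), (28, 12), (28, 19), (28, 28)]

Answer: 32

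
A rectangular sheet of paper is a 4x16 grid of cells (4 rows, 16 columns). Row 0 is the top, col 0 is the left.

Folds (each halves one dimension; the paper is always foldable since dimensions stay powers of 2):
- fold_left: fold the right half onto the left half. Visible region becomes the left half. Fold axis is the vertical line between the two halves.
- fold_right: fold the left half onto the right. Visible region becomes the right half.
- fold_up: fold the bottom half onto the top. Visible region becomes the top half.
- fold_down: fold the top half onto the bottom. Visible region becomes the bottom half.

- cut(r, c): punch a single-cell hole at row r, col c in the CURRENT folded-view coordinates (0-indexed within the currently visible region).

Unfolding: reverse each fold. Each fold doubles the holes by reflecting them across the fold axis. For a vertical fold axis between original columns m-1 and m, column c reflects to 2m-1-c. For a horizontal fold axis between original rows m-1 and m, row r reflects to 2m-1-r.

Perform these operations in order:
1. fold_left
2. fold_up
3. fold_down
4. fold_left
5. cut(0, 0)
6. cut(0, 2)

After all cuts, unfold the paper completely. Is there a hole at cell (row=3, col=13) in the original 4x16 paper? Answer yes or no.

Op 1 fold_left: fold axis v@8; visible region now rows[0,4) x cols[0,8) = 4x8
Op 2 fold_up: fold axis h@2; visible region now rows[0,2) x cols[0,8) = 2x8
Op 3 fold_down: fold axis h@1; visible region now rows[1,2) x cols[0,8) = 1x8
Op 4 fold_left: fold axis v@4; visible region now rows[1,2) x cols[0,4) = 1x4
Op 5 cut(0, 0): punch at orig (1,0); cuts so far [(1, 0)]; region rows[1,2) x cols[0,4) = 1x4
Op 6 cut(0, 2): punch at orig (1,2); cuts so far [(1, 0), (1, 2)]; region rows[1,2) x cols[0,4) = 1x4
Unfold 1 (reflect across v@4): 4 holes -> [(1, 0), (1, 2), (1, 5), (1, 7)]
Unfold 2 (reflect across h@1): 8 holes -> [(0, 0), (0, 2), (0, 5), (0, 7), (1, 0), (1, 2), (1, 5), (1, 7)]
Unfold 3 (reflect across h@2): 16 holes -> [(0, 0), (0, 2), (0, 5), (0, 7), (1, 0), (1, 2), (1, 5), (1, 7), (2, 0), (2, 2), (2, 5), (2, 7), (3, 0), (3, 2), (3, 5), (3, 7)]
Unfold 4 (reflect across v@8): 32 holes -> [(0, 0), (0, 2), (0, 5), (0, 7), (0, 8), (0, 10), (0, 13), (0, 15), (1, 0), (1, 2), (1, 5), (1, 7), (1, 8), (1, 10), (1, 13), (1, 15), (2, 0), (2, 2), (2, 5), (2, 7), (2, 8), (2, 10), (2, 13), (2, 15), (3, 0), (3, 2), (3, 5), (3, 7), (3, 8), (3, 10), (3, 13), (3, 15)]
Holes: [(0, 0), (0, 2), (0, 5), (0, 7), (0, 8), (0, 10), (0, 13), (0, 15), (1, 0), (1, 2), (1, 5), (1, 7), (1, 8), (1, 10), (1, 13), (1, 15), (2, 0), (2, 2), (2, 5), (2, 7), (2, 8), (2, 10), (2, 13), (2, 15), (3, 0), (3, 2), (3, 5), (3, 7), (3, 8), (3, 10), (3, 13), (3, 15)]

Answer: yes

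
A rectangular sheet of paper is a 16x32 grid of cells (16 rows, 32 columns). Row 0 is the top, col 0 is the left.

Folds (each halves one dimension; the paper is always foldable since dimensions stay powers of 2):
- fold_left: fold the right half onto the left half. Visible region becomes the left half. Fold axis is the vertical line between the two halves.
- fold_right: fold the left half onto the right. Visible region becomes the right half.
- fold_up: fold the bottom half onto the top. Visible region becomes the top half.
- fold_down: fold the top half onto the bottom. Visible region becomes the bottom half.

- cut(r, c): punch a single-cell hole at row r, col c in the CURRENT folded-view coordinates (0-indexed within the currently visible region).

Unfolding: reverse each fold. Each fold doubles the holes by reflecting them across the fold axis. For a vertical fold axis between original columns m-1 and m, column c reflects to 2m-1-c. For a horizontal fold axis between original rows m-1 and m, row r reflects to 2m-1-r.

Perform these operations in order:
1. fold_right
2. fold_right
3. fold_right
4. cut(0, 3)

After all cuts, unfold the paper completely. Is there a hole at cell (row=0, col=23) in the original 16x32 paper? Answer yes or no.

Op 1 fold_right: fold axis v@16; visible region now rows[0,16) x cols[16,32) = 16x16
Op 2 fold_right: fold axis v@24; visible region now rows[0,16) x cols[24,32) = 16x8
Op 3 fold_right: fold axis v@28; visible region now rows[0,16) x cols[28,32) = 16x4
Op 4 cut(0, 3): punch at orig (0,31); cuts so far [(0, 31)]; region rows[0,16) x cols[28,32) = 16x4
Unfold 1 (reflect across v@28): 2 holes -> [(0, 24), (0, 31)]
Unfold 2 (reflect across v@24): 4 holes -> [(0, 16), (0, 23), (0, 24), (0, 31)]
Unfold 3 (reflect across v@16): 8 holes -> [(0, 0), (0, 7), (0, 8), (0, 15), (0, 16), (0, 23), (0, 24), (0, 31)]
Holes: [(0, 0), (0, 7), (0, 8), (0, 15), (0, 16), (0, 23), (0, 24), (0, 31)]

Answer: yes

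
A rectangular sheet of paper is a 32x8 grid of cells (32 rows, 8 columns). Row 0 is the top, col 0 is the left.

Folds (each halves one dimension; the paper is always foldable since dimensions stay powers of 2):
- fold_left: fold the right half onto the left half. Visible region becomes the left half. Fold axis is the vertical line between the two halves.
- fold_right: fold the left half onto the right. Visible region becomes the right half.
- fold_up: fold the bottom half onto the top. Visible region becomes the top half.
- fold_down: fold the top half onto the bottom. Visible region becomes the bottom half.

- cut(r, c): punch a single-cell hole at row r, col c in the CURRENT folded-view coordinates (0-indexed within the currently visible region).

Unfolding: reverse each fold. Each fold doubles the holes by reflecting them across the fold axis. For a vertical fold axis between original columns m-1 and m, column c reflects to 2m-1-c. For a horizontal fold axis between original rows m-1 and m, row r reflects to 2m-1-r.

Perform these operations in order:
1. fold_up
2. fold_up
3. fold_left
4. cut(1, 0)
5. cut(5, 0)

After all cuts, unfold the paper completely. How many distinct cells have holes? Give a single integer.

Answer: 16

Derivation:
Op 1 fold_up: fold axis h@16; visible region now rows[0,16) x cols[0,8) = 16x8
Op 2 fold_up: fold axis h@8; visible region now rows[0,8) x cols[0,8) = 8x8
Op 3 fold_left: fold axis v@4; visible region now rows[0,8) x cols[0,4) = 8x4
Op 4 cut(1, 0): punch at orig (1,0); cuts so far [(1, 0)]; region rows[0,8) x cols[0,4) = 8x4
Op 5 cut(5, 0): punch at orig (5,0); cuts so far [(1, 0), (5, 0)]; region rows[0,8) x cols[0,4) = 8x4
Unfold 1 (reflect across v@4): 4 holes -> [(1, 0), (1, 7), (5, 0), (5, 7)]
Unfold 2 (reflect across h@8): 8 holes -> [(1, 0), (1, 7), (5, 0), (5, 7), (10, 0), (10, 7), (14, 0), (14, 7)]
Unfold 3 (reflect across h@16): 16 holes -> [(1, 0), (1, 7), (5, 0), (5, 7), (10, 0), (10, 7), (14, 0), (14, 7), (17, 0), (17, 7), (21, 0), (21, 7), (26, 0), (26, 7), (30, 0), (30, 7)]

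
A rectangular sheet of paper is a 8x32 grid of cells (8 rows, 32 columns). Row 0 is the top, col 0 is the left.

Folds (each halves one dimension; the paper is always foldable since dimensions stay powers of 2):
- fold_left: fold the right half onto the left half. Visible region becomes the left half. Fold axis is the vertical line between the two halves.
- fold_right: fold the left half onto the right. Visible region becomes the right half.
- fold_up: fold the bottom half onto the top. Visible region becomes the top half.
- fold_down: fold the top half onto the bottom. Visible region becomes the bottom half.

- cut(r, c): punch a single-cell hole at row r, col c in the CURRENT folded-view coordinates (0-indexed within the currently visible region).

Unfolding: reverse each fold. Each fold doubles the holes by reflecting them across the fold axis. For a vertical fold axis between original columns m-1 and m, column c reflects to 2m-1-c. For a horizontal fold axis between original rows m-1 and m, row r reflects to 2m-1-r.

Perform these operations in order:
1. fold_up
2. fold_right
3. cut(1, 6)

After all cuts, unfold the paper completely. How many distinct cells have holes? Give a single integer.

Answer: 4

Derivation:
Op 1 fold_up: fold axis h@4; visible region now rows[0,4) x cols[0,32) = 4x32
Op 2 fold_right: fold axis v@16; visible region now rows[0,4) x cols[16,32) = 4x16
Op 3 cut(1, 6): punch at orig (1,22); cuts so far [(1, 22)]; region rows[0,4) x cols[16,32) = 4x16
Unfold 1 (reflect across v@16): 2 holes -> [(1, 9), (1, 22)]
Unfold 2 (reflect across h@4): 4 holes -> [(1, 9), (1, 22), (6, 9), (6, 22)]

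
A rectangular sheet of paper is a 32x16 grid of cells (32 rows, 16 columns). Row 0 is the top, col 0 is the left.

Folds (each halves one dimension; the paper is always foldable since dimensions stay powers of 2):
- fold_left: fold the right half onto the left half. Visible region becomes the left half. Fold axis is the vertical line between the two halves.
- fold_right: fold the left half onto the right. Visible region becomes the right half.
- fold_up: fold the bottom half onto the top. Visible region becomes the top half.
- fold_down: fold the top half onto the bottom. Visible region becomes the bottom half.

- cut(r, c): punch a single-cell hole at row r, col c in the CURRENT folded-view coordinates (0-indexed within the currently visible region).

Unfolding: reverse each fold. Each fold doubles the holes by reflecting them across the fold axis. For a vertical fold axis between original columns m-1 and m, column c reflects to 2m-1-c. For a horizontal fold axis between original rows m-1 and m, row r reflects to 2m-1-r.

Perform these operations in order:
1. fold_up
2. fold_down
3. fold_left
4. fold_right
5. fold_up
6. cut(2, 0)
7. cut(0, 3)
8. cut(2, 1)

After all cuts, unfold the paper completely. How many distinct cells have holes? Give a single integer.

Op 1 fold_up: fold axis h@16; visible region now rows[0,16) x cols[0,16) = 16x16
Op 2 fold_down: fold axis h@8; visible region now rows[8,16) x cols[0,16) = 8x16
Op 3 fold_left: fold axis v@8; visible region now rows[8,16) x cols[0,8) = 8x8
Op 4 fold_right: fold axis v@4; visible region now rows[8,16) x cols[4,8) = 8x4
Op 5 fold_up: fold axis h@12; visible region now rows[8,12) x cols[4,8) = 4x4
Op 6 cut(2, 0): punch at orig (10,4); cuts so far [(10, 4)]; region rows[8,12) x cols[4,8) = 4x4
Op 7 cut(0, 3): punch at orig (8,7); cuts so far [(8, 7), (10, 4)]; region rows[8,12) x cols[4,8) = 4x4
Op 8 cut(2, 1): punch at orig (10,5); cuts so far [(8, 7), (10, 4), (10, 5)]; region rows[8,12) x cols[4,8) = 4x4
Unfold 1 (reflect across h@12): 6 holes -> [(8, 7), (10, 4), (10, 5), (13, 4), (13, 5), (15, 7)]
Unfold 2 (reflect across v@4): 12 holes -> [(8, 0), (8, 7), (10, 2), (10, 3), (10, 4), (10, 5), (13, 2), (13, 3), (13, 4), (13, 5), (15, 0), (15, 7)]
Unfold 3 (reflect across v@8): 24 holes -> [(8, 0), (8, 7), (8, 8), (8, 15), (10, 2), (10, 3), (10, 4), (10, 5), (10, 10), (10, 11), (10, 12), (10, 13), (13, 2), (13, 3), (13, 4), (13, 5), (13, 10), (13, 11), (13, 12), (13, 13), (15, 0), (15, 7), (15, 8), (15, 15)]
Unfold 4 (reflect across h@8): 48 holes -> [(0, 0), (0, 7), (0, 8), (0, 15), (2, 2), (2, 3), (2, 4), (2, 5), (2, 10), (2, 11), (2, 12), (2, 13), (5, 2), (5, 3), (5, 4), (5, 5), (5, 10), (5, 11), (5, 12), (5, 13), (7, 0), (7, 7), (7, 8), (7, 15), (8, 0), (8, 7), (8, 8), (8, 15), (10, 2), (10, 3), (10, 4), (10, 5), (10, 10), (10, 11), (10, 12), (10, 13), (13, 2), (13, 3), (13, 4), (13, 5), (13, 10), (13, 11), (13, 12), (13, 13), (15, 0), (15, 7), (15, 8), (15, 15)]
Unfold 5 (reflect across h@16): 96 holes -> [(0, 0), (0, 7), (0, 8), (0, 15), (2, 2), (2, 3), (2, 4), (2, 5), (2, 10), (2, 11), (2, 12), (2, 13), (5, 2), (5, 3), (5, 4), (5, 5), (5, 10), (5, 11), (5, 12), (5, 13), (7, 0), (7, 7), (7, 8), (7, 15), (8, 0), (8, 7), (8, 8), (8, 15), (10, 2), (10, 3), (10, 4), (10, 5), (10, 10), (10, 11), (10, 12), (10, 13), (13, 2), (13, 3), (13, 4), (13, 5), (13, 10), (13, 11), (13, 12), (13, 13), (15, 0), (15, 7), (15, 8), (15, 15), (16, 0), (16, 7), (16, 8), (16, 15), (18, 2), (18, 3), (18, 4), (18, 5), (18, 10), (18, 11), (18, 12), (18, 13), (21, 2), (21, 3), (21, 4), (21, 5), (21, 10), (21, 11), (21, 12), (21, 13), (23, 0), (23, 7), (23, 8), (23, 15), (24, 0), (24, 7), (24, 8), (24, 15), (26, 2), (26, 3), (26, 4), (26, 5), (26, 10), (26, 11), (26, 12), (26, 13), (29, 2), (29, 3), (29, 4), (29, 5), (29, 10), (29, 11), (29, 12), (29, 13), (31, 0), (31, 7), (31, 8), (31, 15)]

Answer: 96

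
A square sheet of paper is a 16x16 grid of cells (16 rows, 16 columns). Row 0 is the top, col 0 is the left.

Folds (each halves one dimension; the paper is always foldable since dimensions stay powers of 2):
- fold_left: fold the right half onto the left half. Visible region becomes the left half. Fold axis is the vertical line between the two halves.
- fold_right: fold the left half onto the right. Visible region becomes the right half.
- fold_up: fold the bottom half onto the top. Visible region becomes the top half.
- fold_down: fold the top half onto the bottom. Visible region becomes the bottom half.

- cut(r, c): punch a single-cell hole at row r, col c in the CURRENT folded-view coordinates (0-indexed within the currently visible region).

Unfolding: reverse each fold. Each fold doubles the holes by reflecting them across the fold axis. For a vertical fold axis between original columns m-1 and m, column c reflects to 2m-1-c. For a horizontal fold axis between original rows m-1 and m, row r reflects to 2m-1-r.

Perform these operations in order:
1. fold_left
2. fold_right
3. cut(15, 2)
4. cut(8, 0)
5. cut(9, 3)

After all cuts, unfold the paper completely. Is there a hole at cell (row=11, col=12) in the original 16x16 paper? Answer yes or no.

Answer: no

Derivation:
Op 1 fold_left: fold axis v@8; visible region now rows[0,16) x cols[0,8) = 16x8
Op 2 fold_right: fold axis v@4; visible region now rows[0,16) x cols[4,8) = 16x4
Op 3 cut(15, 2): punch at orig (15,6); cuts so far [(15, 6)]; region rows[0,16) x cols[4,8) = 16x4
Op 4 cut(8, 0): punch at orig (8,4); cuts so far [(8, 4), (15, 6)]; region rows[0,16) x cols[4,8) = 16x4
Op 5 cut(9, 3): punch at orig (9,7); cuts so far [(8, 4), (9, 7), (15, 6)]; region rows[0,16) x cols[4,8) = 16x4
Unfold 1 (reflect across v@4): 6 holes -> [(8, 3), (8, 4), (9, 0), (9, 7), (15, 1), (15, 6)]
Unfold 2 (reflect across v@8): 12 holes -> [(8, 3), (8, 4), (8, 11), (8, 12), (9, 0), (9, 7), (9, 8), (9, 15), (15, 1), (15, 6), (15, 9), (15, 14)]
Holes: [(8, 3), (8, 4), (8, 11), (8, 12), (9, 0), (9, 7), (9, 8), (9, 15), (15, 1), (15, 6), (15, 9), (15, 14)]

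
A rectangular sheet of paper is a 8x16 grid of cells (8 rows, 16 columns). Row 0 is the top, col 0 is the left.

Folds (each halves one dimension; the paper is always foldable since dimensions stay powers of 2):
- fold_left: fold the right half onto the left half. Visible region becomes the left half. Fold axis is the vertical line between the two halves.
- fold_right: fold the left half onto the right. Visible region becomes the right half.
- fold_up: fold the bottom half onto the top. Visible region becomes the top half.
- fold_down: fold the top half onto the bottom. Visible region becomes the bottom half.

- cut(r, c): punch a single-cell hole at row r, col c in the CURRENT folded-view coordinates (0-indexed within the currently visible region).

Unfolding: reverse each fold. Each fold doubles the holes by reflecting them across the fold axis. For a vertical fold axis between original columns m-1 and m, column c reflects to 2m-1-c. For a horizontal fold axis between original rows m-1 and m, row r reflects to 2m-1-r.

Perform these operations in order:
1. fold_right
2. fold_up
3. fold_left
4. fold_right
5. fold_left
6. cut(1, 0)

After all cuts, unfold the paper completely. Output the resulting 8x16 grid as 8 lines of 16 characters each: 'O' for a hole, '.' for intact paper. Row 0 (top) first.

Op 1 fold_right: fold axis v@8; visible region now rows[0,8) x cols[8,16) = 8x8
Op 2 fold_up: fold axis h@4; visible region now rows[0,4) x cols[8,16) = 4x8
Op 3 fold_left: fold axis v@12; visible region now rows[0,4) x cols[8,12) = 4x4
Op 4 fold_right: fold axis v@10; visible region now rows[0,4) x cols[10,12) = 4x2
Op 5 fold_left: fold axis v@11; visible region now rows[0,4) x cols[10,11) = 4x1
Op 6 cut(1, 0): punch at orig (1,10); cuts so far [(1, 10)]; region rows[0,4) x cols[10,11) = 4x1
Unfold 1 (reflect across v@11): 2 holes -> [(1, 10), (1, 11)]
Unfold 2 (reflect across v@10): 4 holes -> [(1, 8), (1, 9), (1, 10), (1, 11)]
Unfold 3 (reflect across v@12): 8 holes -> [(1, 8), (1, 9), (1, 10), (1, 11), (1, 12), (1, 13), (1, 14), (1, 15)]
Unfold 4 (reflect across h@4): 16 holes -> [(1, 8), (1, 9), (1, 10), (1, 11), (1, 12), (1, 13), (1, 14), (1, 15), (6, 8), (6, 9), (6, 10), (6, 11), (6, 12), (6, 13), (6, 14), (6, 15)]
Unfold 5 (reflect across v@8): 32 holes -> [(1, 0), (1, 1), (1, 2), (1, 3), (1, 4), (1, 5), (1, 6), (1, 7), (1, 8), (1, 9), (1, 10), (1, 11), (1, 12), (1, 13), (1, 14), (1, 15), (6, 0), (6, 1), (6, 2), (6, 3), (6, 4), (6, 5), (6, 6), (6, 7), (6, 8), (6, 9), (6, 10), (6, 11), (6, 12), (6, 13), (6, 14), (6, 15)]

Answer: ................
OOOOOOOOOOOOOOOO
................
................
................
................
OOOOOOOOOOOOOOOO
................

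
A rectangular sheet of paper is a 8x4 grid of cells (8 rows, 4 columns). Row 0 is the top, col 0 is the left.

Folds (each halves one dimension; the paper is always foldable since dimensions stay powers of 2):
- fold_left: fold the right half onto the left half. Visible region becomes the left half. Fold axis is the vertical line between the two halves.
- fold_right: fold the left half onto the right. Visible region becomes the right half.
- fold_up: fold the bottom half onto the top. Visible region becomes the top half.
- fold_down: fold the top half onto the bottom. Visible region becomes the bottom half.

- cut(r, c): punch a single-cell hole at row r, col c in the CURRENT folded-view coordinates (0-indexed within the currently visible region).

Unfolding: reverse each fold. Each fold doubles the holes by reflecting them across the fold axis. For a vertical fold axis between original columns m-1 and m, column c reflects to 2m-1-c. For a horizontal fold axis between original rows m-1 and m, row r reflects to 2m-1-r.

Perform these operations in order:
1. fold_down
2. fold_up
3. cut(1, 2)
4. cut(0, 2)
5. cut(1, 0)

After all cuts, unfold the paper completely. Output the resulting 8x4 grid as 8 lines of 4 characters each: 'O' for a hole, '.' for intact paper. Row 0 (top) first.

Op 1 fold_down: fold axis h@4; visible region now rows[4,8) x cols[0,4) = 4x4
Op 2 fold_up: fold axis h@6; visible region now rows[4,6) x cols[0,4) = 2x4
Op 3 cut(1, 2): punch at orig (5,2); cuts so far [(5, 2)]; region rows[4,6) x cols[0,4) = 2x4
Op 4 cut(0, 2): punch at orig (4,2); cuts so far [(4, 2), (5, 2)]; region rows[4,6) x cols[0,4) = 2x4
Op 5 cut(1, 0): punch at orig (5,0); cuts so far [(4, 2), (5, 0), (5, 2)]; region rows[4,6) x cols[0,4) = 2x4
Unfold 1 (reflect across h@6): 6 holes -> [(4, 2), (5, 0), (5, 2), (6, 0), (6, 2), (7, 2)]
Unfold 2 (reflect across h@4): 12 holes -> [(0, 2), (1, 0), (1, 2), (2, 0), (2, 2), (3, 2), (4, 2), (5, 0), (5, 2), (6, 0), (6, 2), (7, 2)]

Answer: ..O.
O.O.
O.O.
..O.
..O.
O.O.
O.O.
..O.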